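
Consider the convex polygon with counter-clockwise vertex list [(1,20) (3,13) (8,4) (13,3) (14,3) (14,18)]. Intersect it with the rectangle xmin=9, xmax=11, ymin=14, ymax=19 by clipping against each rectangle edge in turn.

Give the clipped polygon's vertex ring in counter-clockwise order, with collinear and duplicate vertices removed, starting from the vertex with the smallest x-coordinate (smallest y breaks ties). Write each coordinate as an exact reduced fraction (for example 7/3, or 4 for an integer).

1. After x ≥ 9: [(9,244/13) (9,19/5) (13,3) (14,3) (14,18)]
2. After x ≤ 11: [(11,240/13) (9,244/13) (9,19/5) (11,17/5)]
3. After y ≥ 14: [(11,14) (11,240/13) (9,244/13) (9,14)]
4. After y ≤ 19: [(11,14) (11,240/13) (9,244/13) (9,14)]
5. Canonical ring: [(9,14) (11,14) (11,240/13) (9,244/13)]

Clipped polygon: [(9,14) (11,14) (11,240/13) (9,244/13)]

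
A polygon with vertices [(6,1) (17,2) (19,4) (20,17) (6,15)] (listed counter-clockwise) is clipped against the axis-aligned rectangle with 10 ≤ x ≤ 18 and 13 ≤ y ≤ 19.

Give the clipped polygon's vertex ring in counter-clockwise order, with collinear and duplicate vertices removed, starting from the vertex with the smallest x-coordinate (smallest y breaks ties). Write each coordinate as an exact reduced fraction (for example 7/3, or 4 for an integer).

1. After x ≥ 10: [(10,15/11) (17,2) (19,4) (20,17) (10,109/7)]
2. After x ≤ 18: [(10,15/11) (17,2) (18,3) (18,117/7) (10,109/7)]
3. After y ≥ 13: [(10,13) (18,13) (18,117/7) (10,109/7)]
4. After y ≤ 19: [(10,13) (18,13) (18,117/7) (10,109/7)]
5. Canonical ring: [(10,13) (18,13) (18,117/7) (10,109/7)]

Clipped polygon: [(10,13) (18,13) (18,117/7) (10,109/7)]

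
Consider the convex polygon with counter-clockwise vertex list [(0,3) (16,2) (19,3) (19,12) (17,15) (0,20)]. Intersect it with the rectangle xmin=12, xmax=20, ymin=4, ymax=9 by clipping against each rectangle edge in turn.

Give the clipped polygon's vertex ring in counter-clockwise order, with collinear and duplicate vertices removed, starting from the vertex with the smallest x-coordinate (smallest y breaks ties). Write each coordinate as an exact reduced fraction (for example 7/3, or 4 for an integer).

Clipped polygon: [(12,4) (19,4) (19,9) (12,9)]

1. After x ≥ 12: [(12,9/4) (16,2) (19,3) (19,12) (17,15) (12,280/17)]
2. After x ≤ 20: [(12,9/4) (16,2) (19,3) (19,12) (17,15) (12,280/17)]
3. After y ≥ 4: [(12,4) (19,4) (19,12) (17,15) (12,280/17)]
4. After y ≤ 9: [(12,9) (12,4) (19,4) (19,9)]
5. Canonical ring: [(12,4) (19,4) (19,9) (12,9)]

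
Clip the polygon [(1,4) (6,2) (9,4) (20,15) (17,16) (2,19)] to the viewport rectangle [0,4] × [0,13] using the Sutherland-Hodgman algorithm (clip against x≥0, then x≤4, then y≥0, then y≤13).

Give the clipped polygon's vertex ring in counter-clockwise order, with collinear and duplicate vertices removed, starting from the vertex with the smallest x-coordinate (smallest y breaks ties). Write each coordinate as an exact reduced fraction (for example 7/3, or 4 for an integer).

1. After x ≥ 0: [(1,4) (6,2) (9,4) (20,15) (17,16) (2,19)]
2. After x ≤ 4: [(1,4) (4,14/5) (4,93/5) (2,19)]
3. After y ≥ 0: [(1,4) (4,14/5) (4,93/5) (2,19)]
4. After y ≤ 13: [(8/5,13) (1,4) (4,14/5) (4,13)]
5. Canonical ring: [(1,4) (4,14/5) (4,13) (8/5,13)]

Clipped polygon: [(1,4) (4,14/5) (4,13) (8/5,13)]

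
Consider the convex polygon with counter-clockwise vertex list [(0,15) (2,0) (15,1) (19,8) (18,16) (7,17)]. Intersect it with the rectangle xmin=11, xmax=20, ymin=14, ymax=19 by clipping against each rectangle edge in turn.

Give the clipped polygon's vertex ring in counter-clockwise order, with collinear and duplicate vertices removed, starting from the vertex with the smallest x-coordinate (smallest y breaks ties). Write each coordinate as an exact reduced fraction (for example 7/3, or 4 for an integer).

Clipped polygon: [(11,14) (73/4,14) (18,16) (11,183/11)]

1. After x ≥ 11: [(11,9/13) (15,1) (19,8) (18,16) (11,183/11)]
2. After x ≤ 20: [(11,9/13) (15,1) (19,8) (18,16) (11,183/11)]
3. After y ≥ 14: [(11,14) (73/4,14) (18,16) (11,183/11)]
4. After y ≤ 19: [(11,14) (73/4,14) (18,16) (11,183/11)]
5. Canonical ring: [(11,14) (73/4,14) (18,16) (11,183/11)]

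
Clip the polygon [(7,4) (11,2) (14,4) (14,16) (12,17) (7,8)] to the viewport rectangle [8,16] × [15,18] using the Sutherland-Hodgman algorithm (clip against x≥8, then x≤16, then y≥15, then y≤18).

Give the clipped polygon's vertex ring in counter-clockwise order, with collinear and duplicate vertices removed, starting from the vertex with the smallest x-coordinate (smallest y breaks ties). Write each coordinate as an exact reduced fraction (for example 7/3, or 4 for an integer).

1. After x ≥ 8: [(8,7/2) (11,2) (14,4) (14,16) (12,17) (8,49/5)]
2. After x ≤ 16: [(8,7/2) (11,2) (14,4) (14,16) (12,17) (8,49/5)]
3. After y ≥ 15: [(14,15) (14,16) (12,17) (98/9,15)]
4. After y ≤ 18: [(14,15) (14,16) (12,17) (98/9,15)]
5. Canonical ring: [(98/9,15) (14,15) (14,16) (12,17)]

Clipped polygon: [(98/9,15) (14,15) (14,16) (12,17)]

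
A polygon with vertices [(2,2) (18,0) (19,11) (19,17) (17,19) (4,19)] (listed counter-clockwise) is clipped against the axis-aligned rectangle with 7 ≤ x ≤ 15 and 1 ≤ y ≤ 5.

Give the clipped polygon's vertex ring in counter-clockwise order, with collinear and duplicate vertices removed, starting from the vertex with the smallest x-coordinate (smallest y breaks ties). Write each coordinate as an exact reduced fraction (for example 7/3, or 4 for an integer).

1. After x ≥ 7: [(7,11/8) (18,0) (19,11) (19,17) (17,19) (7,19)]
2. After x ≤ 15: [(7,11/8) (15,3/8) (15,19) (7,19)]
3. After y ≥ 1: [(7,11/8) (10,1) (15,1) (15,19) (7,19)]
4. After y ≤ 5: [(7,5) (7,11/8) (10,1) (15,1) (15,5)]
5. Canonical ring: [(7,11/8) (10,1) (15,1) (15,5) (7,5)]

Clipped polygon: [(7,11/8) (10,1) (15,1) (15,5) (7,5)]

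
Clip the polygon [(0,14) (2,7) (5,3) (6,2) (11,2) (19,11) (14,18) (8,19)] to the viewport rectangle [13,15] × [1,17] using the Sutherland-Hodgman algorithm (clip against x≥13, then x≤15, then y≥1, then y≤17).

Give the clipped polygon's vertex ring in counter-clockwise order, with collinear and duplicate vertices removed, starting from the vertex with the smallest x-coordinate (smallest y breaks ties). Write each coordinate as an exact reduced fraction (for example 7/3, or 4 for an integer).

1. After x ≥ 13: [(13,17/4) (19,11) (14,18) (13,109/6)]
2. After x ≤ 15: [(13,17/4) (15,13/2) (15,83/5) (14,18) (13,109/6)]
3. After y ≥ 1: [(13,17/4) (15,13/2) (15,83/5) (14,18) (13,109/6)]
4. After y ≤ 17: [(13,17) (13,17/4) (15,13/2) (15,83/5) (103/7,17)]
5. Canonical ring: [(13,17/4) (15,13/2) (15,83/5) (103/7,17) (13,17)]

Clipped polygon: [(13,17/4) (15,13/2) (15,83/5) (103/7,17) (13,17)]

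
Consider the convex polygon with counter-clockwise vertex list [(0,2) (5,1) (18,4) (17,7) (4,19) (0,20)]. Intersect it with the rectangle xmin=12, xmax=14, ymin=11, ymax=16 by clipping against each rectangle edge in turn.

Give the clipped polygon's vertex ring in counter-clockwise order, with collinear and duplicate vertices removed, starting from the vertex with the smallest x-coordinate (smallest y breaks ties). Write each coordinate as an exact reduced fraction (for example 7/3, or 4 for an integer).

1. After x ≥ 12: [(12,34/13) (18,4) (17,7) (12,151/13)]
2. After x ≤ 14: [(12,34/13) (14,40/13) (14,127/13) (12,151/13)]
3. After y ≥ 11: [(12,11) (38/3,11) (12,151/13)]
4. After y ≤ 16: [(12,11) (38/3,11) (12,151/13)]
5. Canonical ring: [(12,11) (38/3,11) (12,151/13)]

Clipped polygon: [(12,11) (38/3,11) (12,151/13)]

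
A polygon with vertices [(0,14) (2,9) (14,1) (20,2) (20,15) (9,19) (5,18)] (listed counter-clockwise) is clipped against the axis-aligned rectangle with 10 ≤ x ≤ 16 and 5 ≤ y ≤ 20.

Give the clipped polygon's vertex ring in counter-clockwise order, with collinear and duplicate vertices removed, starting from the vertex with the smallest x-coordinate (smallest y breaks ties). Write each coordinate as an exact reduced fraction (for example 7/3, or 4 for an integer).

1. After x ≥ 10: [(10,11/3) (14,1) (20,2) (20,15) (10,205/11)]
2. After x ≤ 16: [(10,11/3) (14,1) (16,4/3) (16,181/11) (10,205/11)]
3. After y ≥ 5: [(10,5) (16,5) (16,181/11) (10,205/11)]
4. After y ≤ 20: [(10,5) (16,5) (16,181/11) (10,205/11)]
5. Canonical ring: [(10,5) (16,5) (16,181/11) (10,205/11)]

Clipped polygon: [(10,5) (16,5) (16,181/11) (10,205/11)]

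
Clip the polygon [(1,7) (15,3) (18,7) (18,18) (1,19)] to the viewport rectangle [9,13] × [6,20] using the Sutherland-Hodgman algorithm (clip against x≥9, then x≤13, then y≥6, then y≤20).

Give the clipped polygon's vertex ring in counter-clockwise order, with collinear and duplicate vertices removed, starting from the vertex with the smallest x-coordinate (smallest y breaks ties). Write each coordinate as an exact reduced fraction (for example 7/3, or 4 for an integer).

1. After x ≥ 9: [(9,33/7) (15,3) (18,7) (18,18) (9,315/17)]
2. After x ≤ 13: [(9,33/7) (13,25/7) (13,311/17) (9,315/17)]
3. After y ≥ 6: [(9,6) (13,6) (13,311/17) (9,315/17)]
4. After y ≤ 20: [(9,6) (13,6) (13,311/17) (9,315/17)]
5. Canonical ring: [(9,6) (13,6) (13,311/17) (9,315/17)]

Clipped polygon: [(9,6) (13,6) (13,311/17) (9,315/17)]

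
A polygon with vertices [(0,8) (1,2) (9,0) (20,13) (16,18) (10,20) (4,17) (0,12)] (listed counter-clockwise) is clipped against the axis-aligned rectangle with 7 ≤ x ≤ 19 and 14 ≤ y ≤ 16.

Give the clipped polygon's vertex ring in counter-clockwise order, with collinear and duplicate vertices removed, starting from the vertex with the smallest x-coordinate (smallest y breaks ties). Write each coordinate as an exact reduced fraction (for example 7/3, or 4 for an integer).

Clipped polygon: [(7,14) (19,14) (19,57/4) (88/5,16) (7,16)]

1. After x ≥ 7: [(7,1/2) (9,0) (20,13) (16,18) (10,20) (7,37/2)]
2. After x ≤ 19: [(7,1/2) (9,0) (19,130/11) (19,57/4) (16,18) (10,20) (7,37/2)]
3. After y ≥ 14: [(7,14) (19,14) (19,57/4) (16,18) (10,20) (7,37/2)]
4. After y ≤ 16: [(7,16) (7,14) (19,14) (19,57/4) (88/5,16)]
5. Canonical ring: [(7,14) (19,14) (19,57/4) (88/5,16) (7,16)]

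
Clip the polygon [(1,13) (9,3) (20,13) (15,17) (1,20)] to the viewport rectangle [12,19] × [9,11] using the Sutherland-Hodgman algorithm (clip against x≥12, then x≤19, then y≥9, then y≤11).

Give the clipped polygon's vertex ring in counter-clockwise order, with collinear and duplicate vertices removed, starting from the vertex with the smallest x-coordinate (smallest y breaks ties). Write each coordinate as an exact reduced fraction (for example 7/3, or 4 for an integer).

Clipped polygon: [(12,9) (78/5,9) (89/5,11) (12,11)]

1. After x ≥ 12: [(12,63/11) (20,13) (15,17) (12,247/14)]
2. After x ≤ 19: [(12,63/11) (19,133/11) (19,69/5) (15,17) (12,247/14)]
3. After y ≥ 9: [(12,9) (78/5,9) (19,133/11) (19,69/5) (15,17) (12,247/14)]
4. After y ≤ 11: [(12,11) (12,9) (78/5,9) (89/5,11)]
5. Canonical ring: [(12,9) (78/5,9) (89/5,11) (12,11)]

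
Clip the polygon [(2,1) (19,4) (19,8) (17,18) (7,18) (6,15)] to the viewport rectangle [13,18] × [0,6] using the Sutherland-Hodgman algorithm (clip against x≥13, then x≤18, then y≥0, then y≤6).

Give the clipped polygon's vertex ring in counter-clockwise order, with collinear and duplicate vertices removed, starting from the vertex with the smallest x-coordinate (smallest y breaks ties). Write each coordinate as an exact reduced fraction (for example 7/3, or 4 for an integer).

Clipped polygon: [(13,50/17) (18,65/17) (18,6) (13,6)]

1. After x ≥ 13: [(13,50/17) (19,4) (19,8) (17,18) (13,18)]
2. After x ≤ 18: [(13,50/17) (18,65/17) (18,13) (17,18) (13,18)]
3. After y ≥ 0: [(13,50/17) (18,65/17) (18,13) (17,18) (13,18)]
4. After y ≤ 6: [(13,6) (13,50/17) (18,65/17) (18,6)]
5. Canonical ring: [(13,50/17) (18,65/17) (18,6) (13,6)]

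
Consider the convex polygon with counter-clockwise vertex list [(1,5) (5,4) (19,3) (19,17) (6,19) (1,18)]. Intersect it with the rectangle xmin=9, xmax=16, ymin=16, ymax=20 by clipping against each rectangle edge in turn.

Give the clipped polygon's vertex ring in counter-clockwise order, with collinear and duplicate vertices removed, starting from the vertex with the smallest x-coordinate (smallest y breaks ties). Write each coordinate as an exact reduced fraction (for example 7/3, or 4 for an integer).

1. After x ≥ 9: [(9,26/7) (19,3) (19,17) (9,241/13)]
2. After x ≤ 16: [(9,26/7) (16,45/14) (16,227/13) (9,241/13)]
3. After y ≥ 16: [(9,16) (16,16) (16,227/13) (9,241/13)]
4. After y ≤ 20: [(9,16) (16,16) (16,227/13) (9,241/13)]
5. Canonical ring: [(9,16) (16,16) (16,227/13) (9,241/13)]

Clipped polygon: [(9,16) (16,16) (16,227/13) (9,241/13)]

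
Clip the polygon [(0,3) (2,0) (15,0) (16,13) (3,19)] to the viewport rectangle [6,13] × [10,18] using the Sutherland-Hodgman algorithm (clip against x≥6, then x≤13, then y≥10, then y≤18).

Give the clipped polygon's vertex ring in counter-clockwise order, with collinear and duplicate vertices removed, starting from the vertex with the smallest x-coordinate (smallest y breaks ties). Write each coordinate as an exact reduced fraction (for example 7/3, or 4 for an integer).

Clipped polygon: [(6,10) (13,10) (13,187/13) (6,229/13)]

1. After x ≥ 6: [(6,0) (15,0) (16,13) (6,229/13)]
2. After x ≤ 13: [(6,0) (13,0) (13,187/13) (6,229/13)]
3. After y ≥ 10: [(6,10) (13,10) (13,187/13) (6,229/13)]
4. After y ≤ 18: [(6,10) (13,10) (13,187/13) (6,229/13)]
5. Canonical ring: [(6,10) (13,10) (13,187/13) (6,229/13)]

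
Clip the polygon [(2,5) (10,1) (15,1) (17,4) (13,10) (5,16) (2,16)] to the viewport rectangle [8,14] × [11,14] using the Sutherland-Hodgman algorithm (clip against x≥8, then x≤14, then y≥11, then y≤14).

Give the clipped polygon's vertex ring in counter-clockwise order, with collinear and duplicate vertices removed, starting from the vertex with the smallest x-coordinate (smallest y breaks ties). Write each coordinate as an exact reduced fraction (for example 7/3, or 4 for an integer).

Clipped polygon: [(8,11) (35/3,11) (8,55/4)]

1. After x ≥ 8: [(8,2) (10,1) (15,1) (17,4) (13,10) (8,55/4)]
2. After x ≤ 14: [(8,2) (10,1) (14,1) (14,17/2) (13,10) (8,55/4)]
3. After y ≥ 11: [(8,11) (35/3,11) (8,55/4)]
4. After y ≤ 14: [(8,11) (35/3,11) (8,55/4)]
5. Canonical ring: [(8,11) (35/3,11) (8,55/4)]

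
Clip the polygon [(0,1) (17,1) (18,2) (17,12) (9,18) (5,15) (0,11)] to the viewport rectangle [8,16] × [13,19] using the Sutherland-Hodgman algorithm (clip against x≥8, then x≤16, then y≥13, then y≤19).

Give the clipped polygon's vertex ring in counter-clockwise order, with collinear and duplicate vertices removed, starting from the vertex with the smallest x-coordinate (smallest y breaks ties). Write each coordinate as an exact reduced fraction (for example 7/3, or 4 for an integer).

1. After x ≥ 8: [(8,1) (17,1) (18,2) (17,12) (9,18) (8,69/4)]
2. After x ≤ 16: [(8,1) (16,1) (16,51/4) (9,18) (8,69/4)]
3. After y ≥ 13: [(8,13) (47/3,13) (9,18) (8,69/4)]
4. After y ≤ 19: [(8,13) (47/3,13) (9,18) (8,69/4)]
5. Canonical ring: [(8,13) (47/3,13) (9,18) (8,69/4)]

Clipped polygon: [(8,13) (47/3,13) (9,18) (8,69/4)]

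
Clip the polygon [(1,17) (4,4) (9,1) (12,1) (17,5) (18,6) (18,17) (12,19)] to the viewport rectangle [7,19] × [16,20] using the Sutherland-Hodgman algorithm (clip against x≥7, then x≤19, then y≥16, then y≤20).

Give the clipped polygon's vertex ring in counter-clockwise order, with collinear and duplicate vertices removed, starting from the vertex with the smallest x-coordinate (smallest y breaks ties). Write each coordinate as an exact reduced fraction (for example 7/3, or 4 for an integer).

Clipped polygon: [(7,16) (18,16) (18,17) (12,19) (7,199/11)]

1. After x ≥ 7: [(7,199/11) (7,11/5) (9,1) (12,1) (17,5) (18,6) (18,17) (12,19)]
2. After x ≤ 19: [(7,199/11) (7,11/5) (9,1) (12,1) (17,5) (18,6) (18,17) (12,19)]
3. After y ≥ 16: [(7,199/11) (7,16) (18,16) (18,17) (12,19)]
4. After y ≤ 20: [(7,199/11) (7,16) (18,16) (18,17) (12,19)]
5. Canonical ring: [(7,16) (18,16) (18,17) (12,19) (7,199/11)]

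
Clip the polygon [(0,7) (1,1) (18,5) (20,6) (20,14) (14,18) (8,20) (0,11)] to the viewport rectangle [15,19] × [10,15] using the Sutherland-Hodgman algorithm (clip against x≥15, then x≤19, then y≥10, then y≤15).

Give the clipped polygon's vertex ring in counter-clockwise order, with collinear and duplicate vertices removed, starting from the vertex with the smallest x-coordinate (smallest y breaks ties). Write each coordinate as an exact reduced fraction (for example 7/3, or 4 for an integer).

1. After x ≥ 15: [(15,73/17) (18,5) (20,6) (20,14) (15,52/3)]
2. After x ≤ 19: [(15,73/17) (18,5) (19,11/2) (19,44/3) (15,52/3)]
3. After y ≥ 10: [(15,10) (19,10) (19,44/3) (15,52/3)]
4. After y ≤ 15: [(15,15) (15,10) (19,10) (19,44/3) (37/2,15)]
5. Canonical ring: [(15,10) (19,10) (19,44/3) (37/2,15) (15,15)]

Clipped polygon: [(15,10) (19,10) (19,44/3) (37/2,15) (15,15)]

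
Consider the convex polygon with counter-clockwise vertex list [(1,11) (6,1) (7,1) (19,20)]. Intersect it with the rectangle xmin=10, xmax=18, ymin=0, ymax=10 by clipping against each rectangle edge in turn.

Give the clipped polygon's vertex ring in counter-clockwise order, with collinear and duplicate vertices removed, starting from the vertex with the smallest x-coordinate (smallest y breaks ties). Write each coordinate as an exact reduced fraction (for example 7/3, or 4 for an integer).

1. After x ≥ 10: [(10,31/2) (10,23/4) (19,20)]
2. After x ≤ 18: [(18,39/2) (10,31/2) (10,23/4) (18,221/12)]
3. After y ≥ 0: [(18,39/2) (10,31/2) (10,23/4) (18,221/12)]
4. After y ≤ 10: [(10,10) (10,23/4) (241/19,10)]
5. Canonical ring: [(10,23/4) (241/19,10) (10,10)]

Clipped polygon: [(10,23/4) (241/19,10) (10,10)]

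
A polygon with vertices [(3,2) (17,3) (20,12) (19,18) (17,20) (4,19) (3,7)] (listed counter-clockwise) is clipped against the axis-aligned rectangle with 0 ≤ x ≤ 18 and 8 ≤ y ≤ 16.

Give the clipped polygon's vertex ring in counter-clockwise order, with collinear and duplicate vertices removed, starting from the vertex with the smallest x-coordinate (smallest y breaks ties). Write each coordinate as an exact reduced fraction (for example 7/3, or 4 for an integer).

1. After x ≥ 0: [(3,2) (17,3) (20,12) (19,18) (17,20) (4,19) (3,7)]
2. After x ≤ 18: [(3,2) (17,3) (18,6) (18,19) (17,20) (4,19) (3,7)]
3. After y ≥ 8: [(18,8) (18,19) (17,20) (4,19) (37/12,8)]
4. After y ≤ 16: [(18,8) (18,16) (15/4,16) (37/12,8)]
5. Canonical ring: [(37/12,8) (18,8) (18,16) (15/4,16)]

Clipped polygon: [(37/12,8) (18,8) (18,16) (15/4,16)]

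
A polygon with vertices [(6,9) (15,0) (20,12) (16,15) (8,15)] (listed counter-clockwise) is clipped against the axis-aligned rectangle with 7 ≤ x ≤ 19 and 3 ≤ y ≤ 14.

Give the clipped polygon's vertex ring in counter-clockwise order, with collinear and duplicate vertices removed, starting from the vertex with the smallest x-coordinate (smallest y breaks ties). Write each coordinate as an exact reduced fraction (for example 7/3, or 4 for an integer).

1. After x ≥ 7: [(7,12) (7,8) (15,0) (20,12) (16,15) (8,15)]
2. After x ≤ 19: [(7,12) (7,8) (15,0) (19,48/5) (19,51/4) (16,15) (8,15)]
3. After y ≥ 3: [(7,12) (7,8) (12,3) (65/4,3) (19,48/5) (19,51/4) (16,15) (8,15)]
4. After y ≤ 14: [(23/3,14) (7,12) (7,8) (12,3) (65/4,3) (19,48/5) (19,51/4) (52/3,14)]
5. Canonical ring: [(7,8) (12,3) (65/4,3) (19,48/5) (19,51/4) (52/3,14) (23/3,14) (7,12)]

Clipped polygon: [(7,8) (12,3) (65/4,3) (19,48/5) (19,51/4) (52/3,14) (23/3,14) (7,12)]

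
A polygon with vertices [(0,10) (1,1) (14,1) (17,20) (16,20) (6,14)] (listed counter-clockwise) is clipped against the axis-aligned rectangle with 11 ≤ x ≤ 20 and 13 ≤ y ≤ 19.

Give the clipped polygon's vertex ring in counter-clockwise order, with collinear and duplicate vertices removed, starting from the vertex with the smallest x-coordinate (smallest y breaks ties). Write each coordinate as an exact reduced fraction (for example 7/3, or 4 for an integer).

1. After x ≥ 11: [(11,1) (14,1) (17,20) (16,20) (11,17)]
2. After x ≤ 20: [(11,1) (14,1) (17,20) (16,20) (11,17)]
3. After y ≥ 13: [(11,13) (302/19,13) (17,20) (16,20) (11,17)]
4. After y ≤ 19: [(11,13) (302/19,13) (320/19,19) (43/3,19) (11,17)]
5. Canonical ring: [(11,13) (302/19,13) (320/19,19) (43/3,19) (11,17)]

Clipped polygon: [(11,13) (302/19,13) (320/19,19) (43/3,19) (11,17)]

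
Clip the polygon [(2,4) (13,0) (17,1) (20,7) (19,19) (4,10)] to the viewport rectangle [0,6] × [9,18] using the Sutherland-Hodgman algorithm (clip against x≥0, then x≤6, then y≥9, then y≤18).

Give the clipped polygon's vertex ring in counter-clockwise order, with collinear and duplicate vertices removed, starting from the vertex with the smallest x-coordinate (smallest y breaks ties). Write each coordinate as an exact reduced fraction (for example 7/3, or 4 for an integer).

1. After x ≥ 0: [(2,4) (13,0) (17,1) (20,7) (19,19) (4,10)]
2. After x ≤ 6: [(2,4) (6,28/11) (6,56/5) (4,10)]
3. After y ≥ 9: [(11/3,9) (6,9) (6,56/5) (4,10)]
4. After y ≤ 18: [(11/3,9) (6,9) (6,56/5) (4,10)]
5. Canonical ring: [(11/3,9) (6,9) (6,56/5) (4,10)]

Clipped polygon: [(11/3,9) (6,9) (6,56/5) (4,10)]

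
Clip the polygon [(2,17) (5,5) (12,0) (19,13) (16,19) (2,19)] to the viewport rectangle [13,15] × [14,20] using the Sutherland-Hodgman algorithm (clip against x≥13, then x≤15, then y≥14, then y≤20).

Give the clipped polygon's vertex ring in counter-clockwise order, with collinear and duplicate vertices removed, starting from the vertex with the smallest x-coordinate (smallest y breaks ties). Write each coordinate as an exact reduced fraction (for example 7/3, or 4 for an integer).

1. After x ≥ 13: [(13,13/7) (19,13) (16,19) (13,19)]
2. After x ≤ 15: [(13,13/7) (15,39/7) (15,19) (13,19)]
3. After y ≥ 14: [(13,14) (15,14) (15,19) (13,19)]
4. After y ≤ 20: [(13,14) (15,14) (15,19) (13,19)]
5. Canonical ring: [(13,14) (15,14) (15,19) (13,19)]

Clipped polygon: [(13,14) (15,14) (15,19) (13,19)]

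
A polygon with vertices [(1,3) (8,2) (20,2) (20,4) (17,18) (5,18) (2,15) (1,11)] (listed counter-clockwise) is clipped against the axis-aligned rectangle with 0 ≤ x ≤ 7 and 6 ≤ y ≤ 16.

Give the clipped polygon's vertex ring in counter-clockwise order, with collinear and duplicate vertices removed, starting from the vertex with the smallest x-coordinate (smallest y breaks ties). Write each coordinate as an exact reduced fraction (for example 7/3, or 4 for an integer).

Clipped polygon: [(1,6) (7,6) (7,16) (3,16) (2,15) (1,11)]

1. After x ≥ 0: [(1,3) (8,2) (20,2) (20,4) (17,18) (5,18) (2,15) (1,11)]
2. After x ≤ 7: [(1,3) (7,15/7) (7,18) (5,18) (2,15) (1,11)]
3. After y ≥ 6: [(1,6) (7,6) (7,18) (5,18) (2,15) (1,11)]
4. After y ≤ 16: [(1,6) (7,6) (7,16) (3,16) (2,15) (1,11)]
5. Canonical ring: [(1,6) (7,6) (7,16) (3,16) (2,15) (1,11)]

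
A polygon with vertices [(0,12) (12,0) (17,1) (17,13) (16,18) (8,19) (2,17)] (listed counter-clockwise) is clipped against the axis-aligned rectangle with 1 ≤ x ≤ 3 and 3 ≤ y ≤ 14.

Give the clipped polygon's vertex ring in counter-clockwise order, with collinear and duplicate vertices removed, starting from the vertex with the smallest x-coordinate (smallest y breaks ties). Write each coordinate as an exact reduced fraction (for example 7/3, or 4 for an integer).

1. After x ≥ 1: [(1,29/2) (1,11) (12,0) (17,1) (17,13) (16,18) (8,19) (2,17)]
2. After x ≤ 3: [(1,29/2) (1,11) (3,9) (3,52/3) (2,17)]
3. After y ≥ 3: [(1,29/2) (1,11) (3,9) (3,52/3) (2,17)]
4. After y ≤ 14: [(1,14) (1,11) (3,9) (3,14)]
5. Canonical ring: [(1,11) (3,9) (3,14) (1,14)]

Clipped polygon: [(1,11) (3,9) (3,14) (1,14)]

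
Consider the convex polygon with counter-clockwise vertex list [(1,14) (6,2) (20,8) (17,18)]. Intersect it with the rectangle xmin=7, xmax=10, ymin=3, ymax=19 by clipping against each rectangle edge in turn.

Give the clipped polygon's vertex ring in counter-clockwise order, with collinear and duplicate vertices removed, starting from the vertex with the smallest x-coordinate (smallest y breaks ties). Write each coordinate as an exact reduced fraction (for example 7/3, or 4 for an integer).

Clipped polygon: [(7,3) (25/3,3) (10,26/7) (10,65/4) (7,31/2)]

1. After x ≥ 7: [(7,31/2) (7,17/7) (20,8) (17,18)]
2. After x ≤ 10: [(10,65/4) (7,31/2) (7,17/7) (10,26/7)]
3. After y ≥ 3: [(10,65/4) (7,31/2) (7,3) (25/3,3) (10,26/7)]
4. After y ≤ 19: [(10,65/4) (7,31/2) (7,3) (25/3,3) (10,26/7)]
5. Canonical ring: [(7,3) (25/3,3) (10,26/7) (10,65/4) (7,31/2)]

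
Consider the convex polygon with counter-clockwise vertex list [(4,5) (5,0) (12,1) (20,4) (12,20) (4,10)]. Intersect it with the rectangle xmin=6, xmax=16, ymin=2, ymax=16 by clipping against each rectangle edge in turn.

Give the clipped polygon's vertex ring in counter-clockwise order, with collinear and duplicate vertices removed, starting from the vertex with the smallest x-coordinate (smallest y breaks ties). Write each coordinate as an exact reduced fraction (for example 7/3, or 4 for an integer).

Clipped polygon: [(6,2) (44/3,2) (16,5/2) (16,12) (14,16) (44/5,16) (6,25/2)]

1. After x ≥ 6: [(6,1/7) (12,1) (20,4) (12,20) (6,25/2)]
2. After x ≤ 16: [(6,1/7) (12,1) (16,5/2) (16,12) (12,20) (6,25/2)]
3. After y ≥ 2: [(6,2) (44/3,2) (16,5/2) (16,12) (12,20) (6,25/2)]
4. After y ≤ 16: [(6,2) (44/3,2) (16,5/2) (16,12) (14,16) (44/5,16) (6,25/2)]
5. Canonical ring: [(6,2) (44/3,2) (16,5/2) (16,12) (14,16) (44/5,16) (6,25/2)]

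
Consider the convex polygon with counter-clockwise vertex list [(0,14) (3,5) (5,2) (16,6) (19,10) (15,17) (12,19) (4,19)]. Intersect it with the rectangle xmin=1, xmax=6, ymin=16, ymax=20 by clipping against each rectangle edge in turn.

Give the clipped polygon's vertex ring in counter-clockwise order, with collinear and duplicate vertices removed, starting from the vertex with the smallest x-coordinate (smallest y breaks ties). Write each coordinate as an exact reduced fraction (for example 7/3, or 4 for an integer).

1. After x ≥ 1: [(1,61/4) (1,11) (3,5) (5,2) (16,6) (19,10) (15,17) (12,19) (4,19)]
2. After x ≤ 6: [(1,61/4) (1,11) (3,5) (5,2) (6,26/11) (6,19) (4,19)]
3. After y ≥ 16: [(8/5,16) (6,16) (6,19) (4,19)]
4. After y ≤ 20: [(8/5,16) (6,16) (6,19) (4,19)]
5. Canonical ring: [(8/5,16) (6,16) (6,19) (4,19)]

Clipped polygon: [(8/5,16) (6,16) (6,19) (4,19)]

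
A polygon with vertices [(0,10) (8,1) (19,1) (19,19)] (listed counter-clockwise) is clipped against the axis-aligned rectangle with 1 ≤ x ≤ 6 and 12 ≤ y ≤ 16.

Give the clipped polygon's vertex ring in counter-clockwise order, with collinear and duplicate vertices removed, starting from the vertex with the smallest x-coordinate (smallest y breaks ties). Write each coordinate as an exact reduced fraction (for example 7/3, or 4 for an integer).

Clipped polygon: [(38/9,12) (6,12) (6,244/19)]

1. After x ≥ 1: [(1,199/19) (1,71/8) (8,1) (19,1) (19,19)]
2. After x ≤ 6: [(6,244/19) (1,199/19) (1,71/8) (6,13/4)]
3. After y ≥ 12: [(6,12) (6,244/19) (38/9,12)]
4. After y ≤ 16: [(6,12) (6,244/19) (38/9,12)]
5. Canonical ring: [(38/9,12) (6,12) (6,244/19)]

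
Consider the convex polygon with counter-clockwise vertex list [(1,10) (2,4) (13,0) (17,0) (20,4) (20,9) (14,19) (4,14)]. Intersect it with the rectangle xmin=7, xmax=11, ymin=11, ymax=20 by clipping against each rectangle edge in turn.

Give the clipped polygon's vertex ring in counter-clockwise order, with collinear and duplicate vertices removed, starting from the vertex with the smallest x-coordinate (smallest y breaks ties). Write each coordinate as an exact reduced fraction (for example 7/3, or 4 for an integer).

Clipped polygon: [(7,11) (11,11) (11,35/2) (7,31/2)]

1. After x ≥ 7: [(7,24/11) (13,0) (17,0) (20,4) (20,9) (14,19) (7,31/2)]
2. After x ≤ 11: [(7,24/11) (11,8/11) (11,35/2) (7,31/2)]
3. After y ≥ 11: [(7,11) (11,11) (11,35/2) (7,31/2)]
4. After y ≤ 20: [(7,11) (11,11) (11,35/2) (7,31/2)]
5. Canonical ring: [(7,11) (11,11) (11,35/2) (7,31/2)]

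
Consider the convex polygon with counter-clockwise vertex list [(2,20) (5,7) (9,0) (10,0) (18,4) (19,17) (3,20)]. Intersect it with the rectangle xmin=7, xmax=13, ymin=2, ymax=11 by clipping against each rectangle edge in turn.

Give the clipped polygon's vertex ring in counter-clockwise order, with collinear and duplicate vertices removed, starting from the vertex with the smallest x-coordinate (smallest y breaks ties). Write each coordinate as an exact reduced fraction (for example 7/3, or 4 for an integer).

Clipped polygon: [(7,7/2) (55/7,2) (13,2) (13,11) (7,11)]

1. After x ≥ 7: [(7,7/2) (9,0) (10,0) (18,4) (19,17) (7,77/4)]
2. After x ≤ 13: [(7,7/2) (9,0) (10,0) (13,3/2) (13,145/8) (7,77/4)]
3. After y ≥ 2: [(7,7/2) (55/7,2) (13,2) (13,145/8) (7,77/4)]
4. After y ≤ 11: [(7,11) (7,7/2) (55/7,2) (13,2) (13,11)]
5. Canonical ring: [(7,7/2) (55/7,2) (13,2) (13,11) (7,11)]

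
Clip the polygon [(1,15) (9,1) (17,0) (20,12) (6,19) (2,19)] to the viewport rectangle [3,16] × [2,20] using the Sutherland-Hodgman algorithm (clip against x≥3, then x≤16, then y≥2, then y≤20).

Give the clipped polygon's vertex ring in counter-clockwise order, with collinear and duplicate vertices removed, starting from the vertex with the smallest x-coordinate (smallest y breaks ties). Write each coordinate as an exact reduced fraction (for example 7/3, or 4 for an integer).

Clipped polygon: [(3,23/2) (59/7,2) (16,2) (16,14) (6,19) (3,19)]

1. After x ≥ 3: [(3,23/2) (9,1) (17,0) (20,12) (6,19) (3,19)]
2. After x ≤ 16: [(3,23/2) (9,1) (16,1/8) (16,14) (6,19) (3,19)]
3. After y ≥ 2: [(3,23/2) (59/7,2) (16,2) (16,14) (6,19) (3,19)]
4. After y ≤ 20: [(3,23/2) (59/7,2) (16,2) (16,14) (6,19) (3,19)]
5. Canonical ring: [(3,23/2) (59/7,2) (16,2) (16,14) (6,19) (3,19)]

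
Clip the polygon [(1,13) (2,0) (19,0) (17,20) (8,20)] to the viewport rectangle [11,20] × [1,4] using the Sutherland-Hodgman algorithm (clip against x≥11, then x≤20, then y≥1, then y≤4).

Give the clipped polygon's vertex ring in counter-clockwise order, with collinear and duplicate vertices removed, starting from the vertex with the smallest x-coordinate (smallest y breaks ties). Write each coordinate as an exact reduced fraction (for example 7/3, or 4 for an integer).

1. After x ≥ 11: [(11,0) (19,0) (17,20) (11,20)]
2. After x ≤ 20: [(11,0) (19,0) (17,20) (11,20)]
3. After y ≥ 1: [(11,1) (189/10,1) (17,20) (11,20)]
4. After y ≤ 4: [(11,4) (11,1) (189/10,1) (93/5,4)]
5. Canonical ring: [(11,1) (189/10,1) (93/5,4) (11,4)]

Clipped polygon: [(11,1) (189/10,1) (93/5,4) (11,4)]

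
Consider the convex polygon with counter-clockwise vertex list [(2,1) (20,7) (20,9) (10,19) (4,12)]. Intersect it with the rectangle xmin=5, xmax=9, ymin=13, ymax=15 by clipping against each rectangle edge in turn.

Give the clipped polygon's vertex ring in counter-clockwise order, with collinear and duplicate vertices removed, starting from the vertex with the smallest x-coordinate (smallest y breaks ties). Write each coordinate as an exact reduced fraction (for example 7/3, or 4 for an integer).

Clipped polygon: [(5,13) (9,13) (9,15) (46/7,15) (5,79/6)]

1. After x ≥ 5: [(5,2) (20,7) (20,9) (10,19) (5,79/6)]
2. After x ≤ 9: [(5,2) (9,10/3) (9,107/6) (5,79/6)]
3. After y ≥ 13: [(5,13) (9,13) (9,107/6) (5,79/6)]
4. After y ≤ 15: [(5,13) (9,13) (9,15) (46/7,15) (5,79/6)]
5. Canonical ring: [(5,13) (9,13) (9,15) (46/7,15) (5,79/6)]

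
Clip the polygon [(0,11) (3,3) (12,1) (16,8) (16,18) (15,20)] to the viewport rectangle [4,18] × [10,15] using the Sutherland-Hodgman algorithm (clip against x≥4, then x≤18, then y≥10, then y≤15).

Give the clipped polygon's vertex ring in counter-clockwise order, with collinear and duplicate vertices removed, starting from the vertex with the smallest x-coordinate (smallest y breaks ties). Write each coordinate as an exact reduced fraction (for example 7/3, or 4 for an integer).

1. After x ≥ 4: [(4,67/5) (4,25/9) (12,1) (16,8) (16,18) (15,20)]
2. After x ≤ 18: [(4,67/5) (4,25/9) (12,1) (16,8) (16,18) (15,20)]
3. After y ≥ 10: [(4,67/5) (4,10) (16,10) (16,18) (15,20)]
4. After y ≤ 15: [(20/3,15) (4,67/5) (4,10) (16,10) (16,15)]
5. Canonical ring: [(4,10) (16,10) (16,15) (20/3,15) (4,67/5)]

Clipped polygon: [(4,10) (16,10) (16,15) (20/3,15) (4,67/5)]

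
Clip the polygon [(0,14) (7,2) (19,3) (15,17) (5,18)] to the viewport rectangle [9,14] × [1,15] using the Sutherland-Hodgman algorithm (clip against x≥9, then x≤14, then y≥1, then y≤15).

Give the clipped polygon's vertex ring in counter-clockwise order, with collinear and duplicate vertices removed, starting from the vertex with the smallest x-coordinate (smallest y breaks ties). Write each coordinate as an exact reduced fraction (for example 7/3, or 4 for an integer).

1. After x ≥ 9: [(9,13/6) (19,3) (15,17) (9,88/5)]
2. After x ≤ 14: [(9,13/6) (14,31/12) (14,171/10) (9,88/5)]
3. After y ≥ 1: [(9,13/6) (14,31/12) (14,171/10) (9,88/5)]
4. After y ≤ 15: [(9,15) (9,13/6) (14,31/12) (14,15)]
5. Canonical ring: [(9,13/6) (14,31/12) (14,15) (9,15)]

Clipped polygon: [(9,13/6) (14,31/12) (14,15) (9,15)]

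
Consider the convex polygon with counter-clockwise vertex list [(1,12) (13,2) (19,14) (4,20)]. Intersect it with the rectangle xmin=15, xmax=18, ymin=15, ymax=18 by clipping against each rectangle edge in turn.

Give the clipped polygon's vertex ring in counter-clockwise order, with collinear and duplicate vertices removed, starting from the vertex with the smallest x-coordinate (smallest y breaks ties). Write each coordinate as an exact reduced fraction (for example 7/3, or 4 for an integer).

1. After x ≥ 15: [(15,6) (19,14) (15,78/5)]
2. After x ≤ 18: [(15,6) (18,12) (18,72/5) (15,78/5)]
3. After y ≥ 15: [(15,15) (33/2,15) (15,78/5)]
4. After y ≤ 18: [(15,15) (33/2,15) (15,78/5)]
5. Canonical ring: [(15,15) (33/2,15) (15,78/5)]

Clipped polygon: [(15,15) (33/2,15) (15,78/5)]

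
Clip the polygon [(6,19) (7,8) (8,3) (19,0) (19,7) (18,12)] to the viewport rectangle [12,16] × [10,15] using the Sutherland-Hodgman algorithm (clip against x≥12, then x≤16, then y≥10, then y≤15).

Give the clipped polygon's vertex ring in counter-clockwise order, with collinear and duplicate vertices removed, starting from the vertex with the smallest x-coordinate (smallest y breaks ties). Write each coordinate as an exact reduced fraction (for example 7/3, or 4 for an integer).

1. After x ≥ 12: [(12,31/2) (12,21/11) (19,0) (19,7) (18,12)]
2. After x ≤ 16: [(16,79/6) (12,31/2) (12,21/11) (16,9/11)]
3. After y ≥ 10: [(16,10) (16,79/6) (12,31/2) (12,10)]
4. After y ≤ 15: [(16,10) (16,79/6) (90/7,15) (12,15) (12,10)]
5. Canonical ring: [(12,10) (16,10) (16,79/6) (90/7,15) (12,15)]

Clipped polygon: [(12,10) (16,10) (16,79/6) (90/7,15) (12,15)]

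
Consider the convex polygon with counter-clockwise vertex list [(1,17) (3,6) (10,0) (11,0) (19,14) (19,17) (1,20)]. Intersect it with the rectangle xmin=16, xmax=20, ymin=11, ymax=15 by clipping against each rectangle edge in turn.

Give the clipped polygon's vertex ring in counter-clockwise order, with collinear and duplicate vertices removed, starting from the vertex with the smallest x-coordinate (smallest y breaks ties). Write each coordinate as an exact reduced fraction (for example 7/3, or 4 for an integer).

Clipped polygon: [(16,11) (121/7,11) (19,14) (19,15) (16,15)]

1. After x ≥ 16: [(16,35/4) (19,14) (19,17) (16,35/2)]
2. After x ≤ 20: [(16,35/4) (19,14) (19,17) (16,35/2)]
3. After y ≥ 11: [(16,11) (121/7,11) (19,14) (19,17) (16,35/2)]
4. After y ≤ 15: [(16,15) (16,11) (121/7,11) (19,14) (19,15)]
5. Canonical ring: [(16,11) (121/7,11) (19,14) (19,15) (16,15)]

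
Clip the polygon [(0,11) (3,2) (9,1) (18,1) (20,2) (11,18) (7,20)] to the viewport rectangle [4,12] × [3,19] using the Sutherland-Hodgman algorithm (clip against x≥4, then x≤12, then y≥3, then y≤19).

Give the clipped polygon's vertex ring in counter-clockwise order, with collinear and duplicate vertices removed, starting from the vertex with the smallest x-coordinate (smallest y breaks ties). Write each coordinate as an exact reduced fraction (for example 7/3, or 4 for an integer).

1. After x ≥ 4: [(4,113/7) (4,11/6) (9,1) (18,1) (20,2) (11,18) (7,20)]
2. After x ≤ 12: [(4,113/7) (4,11/6) (9,1) (12,1) (12,146/9) (11,18) (7,20)]
3. After y ≥ 3: [(4,113/7) (4,3) (12,3) (12,146/9) (11,18) (7,20)]
4. After y ≤ 19: [(56/9,19) (4,113/7) (4,3) (12,3) (12,146/9) (11,18) (9,19)]
5. Canonical ring: [(4,3) (12,3) (12,146/9) (11,18) (9,19) (56/9,19) (4,113/7)]

Clipped polygon: [(4,3) (12,3) (12,146/9) (11,18) (9,19) (56/9,19) (4,113/7)]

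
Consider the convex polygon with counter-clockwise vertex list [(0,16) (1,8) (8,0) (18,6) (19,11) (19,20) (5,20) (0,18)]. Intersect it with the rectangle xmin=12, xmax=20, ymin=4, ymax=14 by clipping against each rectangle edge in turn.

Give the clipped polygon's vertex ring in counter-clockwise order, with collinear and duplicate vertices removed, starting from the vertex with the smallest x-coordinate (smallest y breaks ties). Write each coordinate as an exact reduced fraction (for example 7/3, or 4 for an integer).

1. After x ≥ 12: [(12,12/5) (18,6) (19,11) (19,20) (12,20)]
2. After x ≤ 20: [(12,12/5) (18,6) (19,11) (19,20) (12,20)]
3. After y ≥ 4: [(12,4) (44/3,4) (18,6) (19,11) (19,20) (12,20)]
4. After y ≤ 14: [(12,14) (12,4) (44/3,4) (18,6) (19,11) (19,14)]
5. Canonical ring: [(12,4) (44/3,4) (18,6) (19,11) (19,14) (12,14)]

Clipped polygon: [(12,4) (44/3,4) (18,6) (19,11) (19,14) (12,14)]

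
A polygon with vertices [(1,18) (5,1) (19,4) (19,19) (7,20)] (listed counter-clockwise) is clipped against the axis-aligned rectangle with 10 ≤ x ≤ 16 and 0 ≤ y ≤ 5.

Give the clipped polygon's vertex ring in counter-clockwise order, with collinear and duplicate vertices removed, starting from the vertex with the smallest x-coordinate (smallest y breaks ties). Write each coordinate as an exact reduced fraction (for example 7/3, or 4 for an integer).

1. After x ≥ 10: [(10,29/14) (19,4) (19,19) (10,79/4)]
2. After x ≤ 16: [(10,29/14) (16,47/14) (16,77/4) (10,79/4)]
3. After y ≥ 0: [(10,29/14) (16,47/14) (16,77/4) (10,79/4)]
4. After y ≤ 5: [(10,5) (10,29/14) (16,47/14) (16,5)]
5. Canonical ring: [(10,29/14) (16,47/14) (16,5) (10,5)]

Clipped polygon: [(10,29/14) (16,47/14) (16,5) (10,5)]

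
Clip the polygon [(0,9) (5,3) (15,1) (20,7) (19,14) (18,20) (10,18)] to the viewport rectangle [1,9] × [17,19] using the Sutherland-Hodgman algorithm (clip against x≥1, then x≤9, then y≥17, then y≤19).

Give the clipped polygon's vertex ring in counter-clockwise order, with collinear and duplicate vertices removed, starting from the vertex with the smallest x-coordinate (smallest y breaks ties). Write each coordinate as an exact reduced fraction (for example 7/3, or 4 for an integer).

Clipped polygon: [(80/9,17) (9,17) (9,171/10)]

1. After x ≥ 1: [(1,99/10) (1,39/5) (5,3) (15,1) (20,7) (19,14) (18,20) (10,18)]
2. After x ≤ 9: [(9,171/10) (1,99/10) (1,39/5) (5,3) (9,11/5)]
3. After y ≥ 17: [(9,17) (9,171/10) (80/9,17)]
4. After y ≤ 19: [(9,17) (9,171/10) (80/9,17)]
5. Canonical ring: [(80/9,17) (9,17) (9,171/10)]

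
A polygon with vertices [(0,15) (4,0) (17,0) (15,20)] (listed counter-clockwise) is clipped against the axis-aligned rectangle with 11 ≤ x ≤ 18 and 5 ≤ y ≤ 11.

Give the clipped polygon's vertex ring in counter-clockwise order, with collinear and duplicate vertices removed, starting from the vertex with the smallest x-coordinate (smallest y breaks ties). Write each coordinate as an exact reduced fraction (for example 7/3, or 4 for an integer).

1. After x ≥ 11: [(11,56/3) (11,0) (17,0) (15,20)]
2. After x ≤ 18: [(11,56/3) (11,0) (17,0) (15,20)]
3. After y ≥ 5: [(11,56/3) (11,5) (33/2,5) (15,20)]
4. After y ≤ 11: [(11,11) (11,5) (33/2,5) (159/10,11)]
5. Canonical ring: [(11,5) (33/2,5) (159/10,11) (11,11)]

Clipped polygon: [(11,5) (33/2,5) (159/10,11) (11,11)]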